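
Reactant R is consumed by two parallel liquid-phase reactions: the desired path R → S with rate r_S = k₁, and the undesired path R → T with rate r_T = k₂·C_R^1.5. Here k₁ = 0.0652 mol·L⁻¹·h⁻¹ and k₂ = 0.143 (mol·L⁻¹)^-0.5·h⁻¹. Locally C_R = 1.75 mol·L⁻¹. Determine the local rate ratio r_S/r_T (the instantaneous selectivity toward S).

0.197

S_{S/T} = r_S/r_T = (k₁)/(k₂·C_R^1.5) = (k₁/k₂)·C_R^-1.5.
= (0.0652) / (0.143×1.750^1.5) = 0.06520/0.3310 = 0.197.
The undesired path is higher order in R, so low C_R (CSTR or dilute feed) favours S.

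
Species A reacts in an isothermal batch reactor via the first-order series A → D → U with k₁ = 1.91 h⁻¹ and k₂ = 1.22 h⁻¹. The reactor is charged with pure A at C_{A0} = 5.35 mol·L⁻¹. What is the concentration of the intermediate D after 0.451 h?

The intermediate concentration in a first-order A→B→C sequence is C_D = k₁C_{A0}(e^(−k₁t) − e^(−k₂t))/(k₂−k₁).
e^(−k₁t) = e^(−1.91×0.451) = e^(−0.8614) = 0.4226; e^(−k₂t) = e^(−0.5502) = 0.5768.
C_D = 1.91×5.35/(1.22−1.91) × (0.4226−0.5768) = (-14.81)×(-0.1543) = 2.284 mol·L⁻¹.

2.28 mol·L⁻¹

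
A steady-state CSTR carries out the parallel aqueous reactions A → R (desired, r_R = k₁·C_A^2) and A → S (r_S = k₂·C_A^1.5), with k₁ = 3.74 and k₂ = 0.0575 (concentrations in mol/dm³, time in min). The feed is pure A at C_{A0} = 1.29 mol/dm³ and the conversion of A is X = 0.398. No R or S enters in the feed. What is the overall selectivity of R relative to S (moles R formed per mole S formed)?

57.3

Exit C_A = C_{A0}(1−X) = 1.29×0.602 = 0.7766 mol/dm³.
A CSTR operates uniformly at the exit composition, giving r_R = 2.256 and r_S = 0.03935 (each k·C_A^n at C_A = 0.7766).
Overall selectivity = C_R/C_S = r_Rτ/(r_Sτ) = r_R/r_S = 57.3.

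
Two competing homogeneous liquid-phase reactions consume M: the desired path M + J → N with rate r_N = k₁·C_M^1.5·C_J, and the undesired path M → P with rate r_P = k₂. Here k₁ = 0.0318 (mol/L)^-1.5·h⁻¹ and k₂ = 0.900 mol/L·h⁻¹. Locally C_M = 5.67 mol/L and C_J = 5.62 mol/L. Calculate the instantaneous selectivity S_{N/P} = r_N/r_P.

S_{N/P} = r_N/r_P = (k₁·C_M^1.5·C_J)/(k₂) = (k₁/k₂)·C_M^1.5·C_J.
= (0.0318×5.670^1.5×5.620) / (0.900) = 2.413/0.9000 = 2.68.
Since the desired path is higher order in M, keeping C_M high (PFR or concentrated feed) favours N.

2.68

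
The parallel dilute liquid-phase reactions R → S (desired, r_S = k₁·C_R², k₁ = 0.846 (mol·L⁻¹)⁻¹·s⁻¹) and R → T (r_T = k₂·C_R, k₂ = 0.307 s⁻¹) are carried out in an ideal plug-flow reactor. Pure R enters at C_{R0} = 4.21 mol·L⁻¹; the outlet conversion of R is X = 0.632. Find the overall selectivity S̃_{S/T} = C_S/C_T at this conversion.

7.41

C_R = C_{R0}(1−X) = 1.549 mol·L⁻¹.
Along a PFR/batch, dC_T/dC_R = −r_T/(r_S+r_T) = −k₂/(k₂+k₁·C_R).
Integrating from C_{R0} to C_R: C_T = (0.307/0.846)·ln[(0.307+0.846·4.21)/(0.307+0.846·1.55)] = 0.3629·ln(3.869/1.618) = 0.3164 mol·L⁻¹.
Then C_S = (C_{R0}−C_R) − C_T = 2.661 − 0.3164 = 2.344 mol·L⁻¹.
S̃_{S/T} = C_S/C_T = 2.344/0.3164 = 7.41.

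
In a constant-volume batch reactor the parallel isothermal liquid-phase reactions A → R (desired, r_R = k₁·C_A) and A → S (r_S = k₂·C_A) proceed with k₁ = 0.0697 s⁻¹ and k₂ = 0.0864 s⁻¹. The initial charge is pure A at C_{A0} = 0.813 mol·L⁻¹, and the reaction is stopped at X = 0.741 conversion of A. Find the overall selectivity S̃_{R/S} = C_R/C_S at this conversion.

C_A = C_{A0}(1−X) = 0.2106 mol·L⁻¹.
Both paths are first order in A, so the instantaneous fraction to R is constant: dC_R/d(−C_A) = k₁/(k₁+k₂) = 0.4465.
C_R = 0.4465·(C_{A0}−C_A) = 0.4465×0.6024 = 0.269 mol·L⁻¹.
C_S = (C_{A0}−C_A)−C_R = 0.3334 mol·L⁻¹; S̃_{R/S} = 0.2690/0.3334 = 0.807.

0.807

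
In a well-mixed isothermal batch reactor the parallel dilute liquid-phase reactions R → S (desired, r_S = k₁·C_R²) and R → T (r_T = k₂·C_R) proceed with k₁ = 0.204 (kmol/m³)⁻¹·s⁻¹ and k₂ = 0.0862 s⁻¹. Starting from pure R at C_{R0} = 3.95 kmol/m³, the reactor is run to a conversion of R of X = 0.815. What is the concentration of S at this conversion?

2.66 kmol/m³

C_R = C_{R0}(1−X) = 0.7308 kmol/m³.
Along a PFR/batch, dC_T/dC_R = −r_T/(r_S+r_T) = −k₂/(k₂+k₁·C_R).
Integrating from C_{R0} to C_R: C_T = (0.0862/0.204)·ln[(0.0862+0.204·3.95)/(0.0862+0.204·0.731)] = 0.4225·ln(0.8920/0.2353) = 0.5631 kmol/m³.
Then C_S = (C_{R0}−C_R) − C_T = 3.219 − 0.5631 = 2.656 kmol/m³.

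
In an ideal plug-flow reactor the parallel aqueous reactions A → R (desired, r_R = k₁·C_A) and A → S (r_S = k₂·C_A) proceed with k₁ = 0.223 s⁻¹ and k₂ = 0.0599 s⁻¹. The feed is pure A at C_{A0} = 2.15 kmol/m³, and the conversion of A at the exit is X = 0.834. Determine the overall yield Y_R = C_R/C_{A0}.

0.657

C_A = C_{A0}(1−X) = 0.3569 kmol/m³.
Both paths are first order in A, so the instantaneous fraction to R is constant: dC_R/d(−C_A) = k₁/(k₁+k₂) = 0.7883.
C_R = 0.7883·(C_{A0}−C_A) = 0.7883×1.793 = 1.41 kmol/m³.
Y_R = C_R/C_{A0} = 1.413/2.15 = 0.657.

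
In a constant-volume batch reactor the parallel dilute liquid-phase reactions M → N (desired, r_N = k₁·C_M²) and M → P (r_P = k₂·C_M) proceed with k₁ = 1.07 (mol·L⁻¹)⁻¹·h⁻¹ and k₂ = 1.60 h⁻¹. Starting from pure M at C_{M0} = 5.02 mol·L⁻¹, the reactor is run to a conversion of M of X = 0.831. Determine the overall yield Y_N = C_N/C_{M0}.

0.526

C_M = C_{M0}(1−X) = 0.8484 mol·L⁻¹.
Along a PFR/batch, dC_P/dC_M = −r_P/(r_N+r_P) = −k₂/(k₂+k₁·C_M).
Integrating from C_{M0} to C_M: C_P = (1.60/1.07)·ln[(1.60+1.07·5.02)/(1.60+1.07·0.848)] = 1.495·ln(6.971/2.508) = 1.529 mol·L⁻¹.
Then C_N = (C_{M0}−C_M) − C_P = 4.172 − 1.529 = 2.643 mol·L⁻¹.
Y_N = C_N/C_{M0} = 2.643/5.02 = 0.526.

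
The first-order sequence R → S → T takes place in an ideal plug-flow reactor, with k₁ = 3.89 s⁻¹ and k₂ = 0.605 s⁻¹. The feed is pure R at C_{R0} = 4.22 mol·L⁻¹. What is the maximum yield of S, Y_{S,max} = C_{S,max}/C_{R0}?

0.710

Evaluating C_S at τ_opt = ln(k₂/k₁)/(k₂−k₁) gives C_{S,max}/C_{R0} = (k₁/k₂)^[k₂/(k₂−k₁)].
= (3.89/0.605)^(0.605/(0.605−3.89)) = (6.430)^(-0.1842) = 0.7098.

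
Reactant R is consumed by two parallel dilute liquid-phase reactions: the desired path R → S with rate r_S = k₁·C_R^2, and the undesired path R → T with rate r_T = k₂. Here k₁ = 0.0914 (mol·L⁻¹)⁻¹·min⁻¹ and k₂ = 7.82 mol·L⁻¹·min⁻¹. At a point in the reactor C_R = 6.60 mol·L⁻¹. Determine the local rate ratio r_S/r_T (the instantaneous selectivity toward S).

S_{S/T} = r_S/r_T = (k₁·C_R^2)/(k₂) = (k₁/k₂)·C_R^2.
= (0.0914×6.600^2) / (7.82) = 3.981/7.820 = 0.509.
Since the desired path is higher order in R, keeping C_R high (PFR or concentrated feed) favours S.

0.509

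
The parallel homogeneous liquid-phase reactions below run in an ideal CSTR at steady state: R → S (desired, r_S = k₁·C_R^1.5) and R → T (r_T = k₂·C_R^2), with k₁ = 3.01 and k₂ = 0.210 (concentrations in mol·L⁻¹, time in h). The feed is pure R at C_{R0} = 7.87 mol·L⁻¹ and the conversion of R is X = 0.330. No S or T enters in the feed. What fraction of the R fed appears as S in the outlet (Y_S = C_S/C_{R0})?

0.284

Exit C_R = C_{R0}(1−X) = 7.87×0.670 = 5.273 mol·L⁻¹.
In a CSTR the entire volume is at exit conditions, so r_S = 3.01×5.273^1.5 = 36.45 and r_T = 0.210×5.273^2 = 5.839.
Fraction of consumed R going to S: r_S/(r_S+r_T) = 0.8619.
C_S = 0.8619·C_{R0}·X = 0.8619×7.87×0.330 = 2.24 mol·L⁻¹; Y_S = C_S/C_{R0} = 0.284.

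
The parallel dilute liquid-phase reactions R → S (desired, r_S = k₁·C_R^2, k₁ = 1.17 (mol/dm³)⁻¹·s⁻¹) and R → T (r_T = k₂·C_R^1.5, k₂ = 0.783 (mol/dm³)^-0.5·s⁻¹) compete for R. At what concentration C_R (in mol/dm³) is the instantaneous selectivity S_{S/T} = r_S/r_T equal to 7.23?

23.4 mol/dm³

S_{S/T} = (k₁/k₂)·C_R^0.5 ⇒ C_R = (S·k₂/k₁)^(2).
= (7.23×0.783/1.17)^(2) = (4.839)^(2) = 23.4 mol/dm³.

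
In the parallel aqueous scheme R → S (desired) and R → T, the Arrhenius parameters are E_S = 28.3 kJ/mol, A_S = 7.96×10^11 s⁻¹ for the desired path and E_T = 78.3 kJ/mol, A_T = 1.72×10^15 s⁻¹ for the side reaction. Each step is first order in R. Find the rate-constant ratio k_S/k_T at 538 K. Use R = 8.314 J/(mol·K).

33.1

With equal orders, S_{S/T} = k_S/k_T = (A_S/A_T)·exp[(E_T−E_S)/(RT)].
(E_T−E_S)/(RT) = (78.3−28.3)×10³/(8.314×538) = 50000/4473 = 11.18.
k_S/k_T = (7.96×10^11/1.72×10^15)·exp(11.18) = 4.628×10^-4 × 71564 = 33.1.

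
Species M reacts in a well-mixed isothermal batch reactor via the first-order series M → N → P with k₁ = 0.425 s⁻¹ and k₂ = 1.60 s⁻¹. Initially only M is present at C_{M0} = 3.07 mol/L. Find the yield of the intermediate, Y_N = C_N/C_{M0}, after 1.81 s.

For first-order series with pure M initially, C_N(t) = k₁C_{M0}/(k₂−k₁)·(e^(−k₁t) − e^(−k₂t)).
e^(−k₁t) = e^(−0.425×1.81) = e^(−0.7692) = 0.4634; e^(−k₂t) = e^(−2.896) = 0.05524.
C_N = 0.425×3.07/(1.60−0.425) × (0.4634−0.05524) = 1.110×0.4081 = 0.4532 mol/L.
Y_N = C_N/C_{M0} = 0.4532/3.07 = 0.148.

0.148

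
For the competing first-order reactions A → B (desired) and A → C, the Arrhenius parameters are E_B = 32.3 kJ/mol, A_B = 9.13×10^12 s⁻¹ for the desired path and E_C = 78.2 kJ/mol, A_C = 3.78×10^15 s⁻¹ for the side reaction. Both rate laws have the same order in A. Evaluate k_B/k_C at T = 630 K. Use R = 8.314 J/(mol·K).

With equal orders, S_{B/C} = k_B/k_C = (A_B/A_C)·exp[(E_C−E_B)/(RT)].
(E_C−E_B)/(RT) = (78.2−32.3)×10³/(8.314×630) = 45900/5238 = 8.763.
k_B/k_C = (9.13×10^12/3.78×10^15)·exp(8.763) = 0.002415 × 6394 = 15.4.

15.4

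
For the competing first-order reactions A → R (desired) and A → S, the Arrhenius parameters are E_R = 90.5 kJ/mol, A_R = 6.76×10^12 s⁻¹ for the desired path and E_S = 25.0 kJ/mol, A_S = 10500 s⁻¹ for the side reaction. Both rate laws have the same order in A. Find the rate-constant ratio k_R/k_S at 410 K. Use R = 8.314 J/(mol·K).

2.91

k_R/k_S = (A_R/A_S)·exp[−(E_R−E_S)/(RT)] = (A_R/A_S)·exp[(E_S−E_R)/(RT)].
(E_S−E_R)/(RT) = (25.0−90.5)×10³/(8.314×410) = -65500/3409 = -19.22.
k_R/k_S = (6.76×10^12/10500)·exp(-19.22) = 6.438×10^8 × 4.517×10^-9 = 2.91.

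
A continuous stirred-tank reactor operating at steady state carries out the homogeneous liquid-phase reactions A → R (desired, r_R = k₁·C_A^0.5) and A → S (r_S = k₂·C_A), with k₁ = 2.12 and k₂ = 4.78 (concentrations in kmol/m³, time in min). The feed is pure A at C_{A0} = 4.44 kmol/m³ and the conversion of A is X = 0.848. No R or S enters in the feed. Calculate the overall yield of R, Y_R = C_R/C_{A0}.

Exit C_A = C_{A0}(1−X) = 4.44×0.152 = 0.6749 kmol/m³.
In a CSTR the entire volume is at exit conditions, so r_R = 2.12×0.6749^0.5 = 1.742 and r_S = 4.78×0.6749 = 3.226.
Fraction of consumed A going to R: r_R/(r_R+r_S) = 0.3506.
C_R = 0.3506·C_{A0}·X = 0.3506×4.44×0.848 = 1.32 kmol/m³; Y_R = C_R/C_{A0} = 0.297.

0.297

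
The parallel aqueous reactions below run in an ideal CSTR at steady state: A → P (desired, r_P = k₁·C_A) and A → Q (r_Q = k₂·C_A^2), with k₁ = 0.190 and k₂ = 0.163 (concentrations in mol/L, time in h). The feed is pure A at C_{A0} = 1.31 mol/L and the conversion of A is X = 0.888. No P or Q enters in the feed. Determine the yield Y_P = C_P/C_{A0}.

Exit C_A = C_{A0}(1−X) = 1.31×0.112 = 0.1467 mol/L.
A CSTR operates uniformly at the exit composition, giving r_P = 0.02788 and r_Q = 0.003509 (each k·C_A^n at C_A = 0.1467).
Fraction of consumed A going to P: r_P/(r_P+r_Q) = 0.8882.
C_P = 0.8882·C_{A0}·X = 0.8882×1.31×0.888 = 1.03 mol/L; Y_P = C_P/C_{A0} = 0.789.

0.789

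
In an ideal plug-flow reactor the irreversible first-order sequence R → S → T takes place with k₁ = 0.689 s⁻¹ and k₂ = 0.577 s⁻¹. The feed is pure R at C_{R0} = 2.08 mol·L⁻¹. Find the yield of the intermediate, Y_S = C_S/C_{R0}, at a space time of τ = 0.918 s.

The intermediate concentration in a first-order A→B→C sequence is C_S = k₁C_{R0}(e^(−k₁τ) − e^(−k₂τ))/(k₂−k₁).
e^(−k₁τ) = e^(−0.689×0.918) = e^(−0.6325) = 0.5313; e^(−k₂τ) = e^(−0.5297) = 0.5888.
C_S = 0.689×2.08/(0.577−0.689) × (0.5313−0.5888) = (-12.80)×(-0.05753) = 0.7361 mol·L⁻¹.
Y_S = C_S/C_{R0} = 0.7361/2.08 = 0.354.

0.354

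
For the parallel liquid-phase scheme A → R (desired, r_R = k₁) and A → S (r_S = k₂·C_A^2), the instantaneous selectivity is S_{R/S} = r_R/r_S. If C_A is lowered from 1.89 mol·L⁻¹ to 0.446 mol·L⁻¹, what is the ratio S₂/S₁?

18.0

S_{R/S} = (k₁/k₂)·C_A^-2, so S₂/S₁ = (C_{A,2}/C_{A,1})^-2.
= (0.446/1.89)^(-2) = (0.2360)^(-2) = 18.0.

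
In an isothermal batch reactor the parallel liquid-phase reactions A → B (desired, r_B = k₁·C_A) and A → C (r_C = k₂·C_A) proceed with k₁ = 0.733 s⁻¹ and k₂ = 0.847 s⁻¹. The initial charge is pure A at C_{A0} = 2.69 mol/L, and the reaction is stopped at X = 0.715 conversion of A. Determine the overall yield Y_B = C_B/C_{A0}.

C_A = C_{A0}(1−X) = 0.7667 mol/L.
Both paths are first order in A, so the instantaneous fraction to B is constant: dC_B/d(−C_A) = k₁/(k₁+k₂) = 0.4639.
C_B = 0.4639·(C_{A0}−C_A) = 0.4639×1.923 = 0.892 mol/L.
Y_B = C_B/C_{A0} = 0.8923/2.69 = 0.332.

0.332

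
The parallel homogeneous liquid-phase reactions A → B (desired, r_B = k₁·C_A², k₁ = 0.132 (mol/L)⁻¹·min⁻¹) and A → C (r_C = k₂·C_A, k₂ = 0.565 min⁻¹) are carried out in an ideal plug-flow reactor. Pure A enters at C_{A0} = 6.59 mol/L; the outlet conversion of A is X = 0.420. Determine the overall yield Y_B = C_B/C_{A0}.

0.229

C_A = C_{A0}(1−X) = 3.822 mol/L.
Along a PFR/batch, dC_C/dC_A = −r_C/(r_B+r_C) = −k₂/(k₂+k₁·C_A).
Integrating from C_{A0} to C_A: C_C = (0.565/0.132)·ln[(0.565+0.132·6.59)/(0.565+0.132·3.82)] = 4.280·ln(1.435/1.070) = 1.258 mol/L.
Then C_B = (C_{A0}−C_A) − C_C = 2.768 − 1.258 = 1.510 mol/L.
Y_B = C_B/C_{A0} = 1.510/6.59 = 0.229.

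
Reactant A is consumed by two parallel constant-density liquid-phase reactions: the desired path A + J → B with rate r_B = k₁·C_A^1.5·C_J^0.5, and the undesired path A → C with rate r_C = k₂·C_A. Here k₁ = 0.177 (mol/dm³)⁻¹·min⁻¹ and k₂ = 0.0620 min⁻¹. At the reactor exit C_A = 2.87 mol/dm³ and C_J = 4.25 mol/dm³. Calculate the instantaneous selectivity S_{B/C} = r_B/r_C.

9.97

S_{B/C} = r_B/r_C = (k₁·C_A^1.5·C_J^0.5)/(k₂·C_A) = (k₁/k₂)·C_A^0.5·C_J^0.5.
= (0.177×2.870^1.5×4.250^0.5) / (0.0620×2.870) = 1.774/0.1779 = 9.97.
Since the desired path is higher order in A, keeping C_A high (PFR or concentrated feed) favours B.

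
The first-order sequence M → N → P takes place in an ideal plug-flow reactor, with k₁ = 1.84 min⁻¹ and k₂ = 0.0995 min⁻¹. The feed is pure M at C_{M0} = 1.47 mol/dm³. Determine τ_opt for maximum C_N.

1.68 min

Setting dC_N/dτ = 0 gives τ_opt = ln(k₂/k₁)/(k₂−k₁).
= ln(0.0995/1.84)/(0.0995−1.84) = ln(0.05408)/-1.741 = -2.917/-1.741 = 1.68 min.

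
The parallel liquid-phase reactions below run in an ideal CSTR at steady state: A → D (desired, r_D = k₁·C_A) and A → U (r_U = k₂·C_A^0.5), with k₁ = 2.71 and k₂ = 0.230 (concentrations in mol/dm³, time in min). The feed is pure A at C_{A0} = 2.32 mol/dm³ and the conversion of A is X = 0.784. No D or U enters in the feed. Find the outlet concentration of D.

Exit C_A = C_{A0}(1−X) = 2.32×0.216 = 0.5011 mol/dm³.
Rates in a CSTR are evaluated at the outlet concentration: r_D = 2.71×0.5011 = 1.358, r_U = 0.230×0.5011^0.5 = 0.1628.
Fraction of consumed A going to D: r_D/(r_D+r_U) = 0.8929.
C_D = 0.8929·C_{A0}·X = 0.8929×2.32×0.784 = 1.62 mol/dm³.

1.62 mol/dm³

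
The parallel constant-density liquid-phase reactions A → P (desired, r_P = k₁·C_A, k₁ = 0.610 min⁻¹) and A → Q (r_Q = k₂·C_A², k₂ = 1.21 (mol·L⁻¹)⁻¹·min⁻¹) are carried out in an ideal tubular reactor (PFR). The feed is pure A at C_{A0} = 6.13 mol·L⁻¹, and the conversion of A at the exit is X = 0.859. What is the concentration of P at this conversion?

0.796 mol·L⁻¹

C_A = C_{A0}(1−X) = 0.8643 mol·L⁻¹.
Along a PFR/batch, dC_P/dC_A = −r_P/(r_P+r_Q) = −k₁/(k₁+k₂·C_A).
Integrating from C_{A0} to C_A: C_P = (0.610/1.21)·ln[(0.610+1.21·6.13)/(0.610+1.21·0.864)] = 0.5041·ln(8.027/1.656) = 0.7958 mol·L⁻¹.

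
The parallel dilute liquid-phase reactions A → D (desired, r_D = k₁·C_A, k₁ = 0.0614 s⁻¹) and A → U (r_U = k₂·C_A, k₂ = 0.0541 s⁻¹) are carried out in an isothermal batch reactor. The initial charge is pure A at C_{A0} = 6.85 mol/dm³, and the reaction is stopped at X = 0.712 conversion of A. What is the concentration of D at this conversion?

2.59 mol/dm³

C_A = C_{A0}(1−X) = 1.973 mol/dm³.
Both paths are first order in A, so the instantaneous fraction to D is constant: dC_D/d(−C_A) = k₁/(k₁+k₂) = 0.5316.
C_D = 0.5316·(C_{A0}−C_A) = 0.5316×4.877 = 2.59 mol/dm³.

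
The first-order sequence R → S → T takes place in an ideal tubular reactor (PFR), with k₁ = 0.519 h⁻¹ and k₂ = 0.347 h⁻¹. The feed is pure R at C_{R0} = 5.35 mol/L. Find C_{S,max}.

Evaluating C_S at τ_opt = ln(k₂/k₁)/(k₂−k₁) gives C_{S,max}/C_{R0} = (k₁/k₂)^[k₂/(k₂−k₁)].
= (0.519/0.347)^(0.347/(0.347−0.519)) = (1.496)^(-2.017) = 0.4439.
C_{S,max} = 0.4439×5.35 = 2.37 mol/L.

2.37 mol/L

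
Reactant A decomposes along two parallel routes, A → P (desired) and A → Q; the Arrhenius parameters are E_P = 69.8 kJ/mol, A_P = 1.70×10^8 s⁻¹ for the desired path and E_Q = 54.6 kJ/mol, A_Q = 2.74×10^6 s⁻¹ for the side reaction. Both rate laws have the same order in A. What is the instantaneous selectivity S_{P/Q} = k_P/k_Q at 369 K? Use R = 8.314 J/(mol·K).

0.437

Since both paths have the same order in A, the concentration cancels and S_{P/Q} = k_P/k_Q = (A_P/A_Q)·exp[(E_Q−E_P)/(RT)].
(E_Q−E_P)/(RT) = (54.6−69.8)×10³/(8.314×369) = -15200/3068 = -4.955.
k_P/k_Q = (1.70×10^8/2.74×10^6)·exp(-4.955) = 62.04 × 0.007051 = 0.437.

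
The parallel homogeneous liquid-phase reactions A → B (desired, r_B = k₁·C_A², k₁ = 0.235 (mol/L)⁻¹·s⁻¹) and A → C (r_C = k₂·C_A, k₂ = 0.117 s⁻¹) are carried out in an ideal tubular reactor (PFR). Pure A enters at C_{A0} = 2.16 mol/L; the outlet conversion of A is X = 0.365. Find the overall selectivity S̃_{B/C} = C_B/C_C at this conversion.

C_A = C_{A0}(1−X) = 1.372 mol/L.
Along a PFR/batch, dC_C/dC_A = −r_C/(r_B+r_C) = −k₂/(k₂+k₁·C_A).
Integrating from C_{A0} to C_A: C_C = (0.117/0.235)·ln[(0.117+0.235·2.16)/(0.117+0.235·1.37)] = 0.4979·ln(0.6246/0.4393) = 0.1752 mol/L.
Then C_B = (C_{A0}−C_A) − C_C = 0.7884 − 0.1752 = 0.6132 mol/L.
S̃_{B/C} = C_B/C_C = 0.6132/0.1752 = 3.50.

3.50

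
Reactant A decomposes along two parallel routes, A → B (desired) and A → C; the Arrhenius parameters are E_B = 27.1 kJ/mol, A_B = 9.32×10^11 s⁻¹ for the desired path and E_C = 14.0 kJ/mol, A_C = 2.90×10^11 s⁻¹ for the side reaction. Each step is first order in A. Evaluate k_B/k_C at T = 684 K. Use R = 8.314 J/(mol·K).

0.321

k_B/k_C = (A_B/A_C)·exp[−(E_B−E_C)/(RT)] = (A_B/A_C)·exp[(E_C−E_B)/(RT)].
(E_C−E_B)/(RT) = (14.0−27.1)×10³/(8.314×684) = -13100/5687 = -2.304.
k_B/k_C = (9.32×10^11/2.90×10^11)·exp(-2.304) = 3.214 × 0.09990 = 0.321.
Since E_B > E_C, raising the temperature improves selectivity toward B.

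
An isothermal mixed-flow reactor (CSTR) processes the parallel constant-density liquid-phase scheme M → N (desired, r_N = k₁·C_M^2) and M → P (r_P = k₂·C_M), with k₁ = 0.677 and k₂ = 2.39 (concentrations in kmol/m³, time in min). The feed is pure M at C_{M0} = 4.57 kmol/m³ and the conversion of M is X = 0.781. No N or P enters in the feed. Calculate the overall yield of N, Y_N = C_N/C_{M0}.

0.173

Exit C_M = C_{M0}(1−X) = 4.57×0.219 = 1.001 kmol/m³.
A CSTR operates uniformly at the exit composition, giving r_N = 0.6781 and r_P = 2.392 (each k·C_M^n at C_M = 1.001).
Fraction of consumed M going to N: r_N/(r_N+r_P) = 0.2209.
C_N = 0.2209·C_{M0}·X = 0.2209×4.57×0.781 = 0.788 kmol/m³; Y_N = C_N/C_{M0} = 0.173.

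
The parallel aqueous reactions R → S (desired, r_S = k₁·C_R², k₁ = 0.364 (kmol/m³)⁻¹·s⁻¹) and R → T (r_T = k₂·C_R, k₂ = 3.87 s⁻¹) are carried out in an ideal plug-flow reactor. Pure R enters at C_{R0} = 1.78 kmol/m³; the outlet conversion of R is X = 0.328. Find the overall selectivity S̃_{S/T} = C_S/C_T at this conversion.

C_R = C_{R0}(1−X) = 1.196 kmol/m³.
Along a PFR/batch, dC_T/dC_R = −r_T/(r_S+r_T) = −k₂/(k₂+k₁·C_R).
Integrating from C_{R0} to C_R: C_T = (3.87/0.364)·ln[(3.87+0.364·1.78)/(3.87+0.364·1.20)] = 10.63·ln(4.518/4.305) = 0.5123 kmol/m³.
Then C_S = (C_{R0}−C_R) − C_T = 0.5838 − 0.5123 = 0.07158 kmol/m³.
S̃_{S/T} = C_S/C_T = 0.07158/0.5123 = 0.140.

0.140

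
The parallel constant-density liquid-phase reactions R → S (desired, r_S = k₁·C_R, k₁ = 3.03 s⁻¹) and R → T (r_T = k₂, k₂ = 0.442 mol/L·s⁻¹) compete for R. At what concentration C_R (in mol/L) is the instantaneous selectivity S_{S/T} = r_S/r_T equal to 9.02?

1.32 mol/L

S_{S/T} = (k₁/k₂)·C_R ⇒ C_R = S·k₂/k₁.
= 9.02×0.442/3.03 = 1.32 mol/L.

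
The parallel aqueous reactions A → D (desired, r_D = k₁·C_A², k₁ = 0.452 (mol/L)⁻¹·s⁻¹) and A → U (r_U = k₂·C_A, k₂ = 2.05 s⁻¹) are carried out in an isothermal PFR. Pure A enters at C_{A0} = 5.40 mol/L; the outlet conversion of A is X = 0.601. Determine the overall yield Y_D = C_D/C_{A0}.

C_A = C_{A0}(1−X) = 2.155 mol/L.
Along a PFR/batch, dC_U/dC_A = −r_U/(r_D+r_U) = −k₂/(k₂+k₁·C_A).
Integrating from C_{A0} to C_A: C_U = (2.05/0.452)·ln[(2.05+0.452·5.40)/(2.05+0.452·2.15)] = 4.535·ln(4.491/3.024) = 1.794 mol/L.
Then C_D = (C_{A0}−C_A) − C_U = 3.245 − 1.794 = 1.452 mol/L.
Y_D = C_D/C_{A0} = 1.452/5.40 = 0.269.

0.269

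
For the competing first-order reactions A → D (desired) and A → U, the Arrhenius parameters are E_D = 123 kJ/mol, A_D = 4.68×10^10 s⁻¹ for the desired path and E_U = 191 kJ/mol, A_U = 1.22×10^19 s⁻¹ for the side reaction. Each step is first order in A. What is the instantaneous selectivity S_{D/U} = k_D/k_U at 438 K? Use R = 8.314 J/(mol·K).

0.494

k_D/k_U = (A_D/A_U)·exp[−(E_D−E_U)/(RT)] = (A_D/A_U)·exp[(E_U−E_D)/(RT)].
(E_U−E_D)/(RT) = (191−123)×10³/(8.314×438) = 68000/3642 = 18.67.
k_D/k_U = (4.68×10^10/1.22×10^19)·exp(18.67) = 3.836×10^-9 × 1.288×10^8 = 0.494.
Since E_D < E_U, lowering the temperature improves selectivity toward D.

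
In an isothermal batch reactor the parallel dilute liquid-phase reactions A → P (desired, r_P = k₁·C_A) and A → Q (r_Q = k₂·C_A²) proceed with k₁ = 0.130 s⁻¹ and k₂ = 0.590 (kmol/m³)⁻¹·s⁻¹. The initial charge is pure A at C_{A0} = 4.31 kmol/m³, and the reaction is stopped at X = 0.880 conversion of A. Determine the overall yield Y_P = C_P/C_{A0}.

0.0928

C_A = C_{A0}(1−X) = 0.5172 kmol/m³.
Along a PFR/batch, dC_P/dC_A = −r_P/(r_P+r_Q) = −k₁/(k₁+k₂·C_A).
Integrating from C_{A0} to C_A: C_P = (0.130/0.590)·ln[(0.130+0.590·4.31)/(0.130+0.590·0.517)] = 0.2203·ln(2.673/0.4351) = 0.4000 kmol/m³.
Y_P = C_P/C_{A0} = 0.4000/4.31 = 0.0928.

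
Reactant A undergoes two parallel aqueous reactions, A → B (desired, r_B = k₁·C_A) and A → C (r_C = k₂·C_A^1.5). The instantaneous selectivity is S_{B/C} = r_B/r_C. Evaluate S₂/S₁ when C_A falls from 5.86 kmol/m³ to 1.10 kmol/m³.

S_{B/C} = (k₁/k₂)·C_A^-0.5, so S₂/S₁ = (C_{A,2}/C_{A,1})^-0.5.
= (1.10/5.86)^(-0.5) = (0.1877)^(-0.5) = 2.31.
Selectivity toward B rises as C_A falls — low-concentration operation is favoured.

2.31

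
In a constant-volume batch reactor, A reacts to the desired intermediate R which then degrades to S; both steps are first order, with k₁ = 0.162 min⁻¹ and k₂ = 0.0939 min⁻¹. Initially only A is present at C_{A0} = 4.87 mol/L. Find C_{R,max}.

2.30 mol/L

Evaluating C_R at t_opt = ln(k₂/k₁)/(k₂−k₁) gives C_{R,max}/C_{A0} = (k₁/k₂)^[k₂/(k₂−k₁)].
= (0.162/0.0939)^(0.0939/(0.0939−0.162)) = (1.725)^(-1.379) = 0.4714.
C_{R,max} = 0.4714×4.87 = 2.30 mol/L.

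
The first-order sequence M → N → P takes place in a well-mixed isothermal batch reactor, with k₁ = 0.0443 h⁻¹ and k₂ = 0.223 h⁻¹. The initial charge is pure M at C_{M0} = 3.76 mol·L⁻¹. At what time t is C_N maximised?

The intermediate peaks when r₁ = r₂, i.e. k₁e^(−k₁t) = k₂e^(−k₂t), giving t_opt = ln(k₂/k₁)/(k₂−k₁).
= ln(0.223/0.0443)/(0.223−0.0443) = ln(5.034)/0.1787 = 1.616/0.1787 = 9.04 h.

9.04 h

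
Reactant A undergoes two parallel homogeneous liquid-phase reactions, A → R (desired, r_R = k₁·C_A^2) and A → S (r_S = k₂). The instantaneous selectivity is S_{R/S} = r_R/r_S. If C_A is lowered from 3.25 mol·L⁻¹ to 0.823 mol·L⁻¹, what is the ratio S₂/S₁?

S_{R/S} = (k₁/k₂)·C_A^2, so S₂/S₁ = (C_{A,2}/C_{A,1})^2.
= (0.823/3.25)^2 = (0.2532)^2 = 0.0641.

0.0641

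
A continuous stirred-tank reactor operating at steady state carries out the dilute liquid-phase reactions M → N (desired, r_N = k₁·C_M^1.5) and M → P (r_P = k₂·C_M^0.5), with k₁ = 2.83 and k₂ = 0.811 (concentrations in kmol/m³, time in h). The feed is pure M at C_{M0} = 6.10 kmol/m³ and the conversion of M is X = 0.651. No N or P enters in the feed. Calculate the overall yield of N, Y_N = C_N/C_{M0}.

0.574

Exit C_M = C_{M0}(1−X) = 6.10×0.349 = 2.129 kmol/m³.
A CSTR operates uniformly at the exit composition, giving r_N = 8.791 and r_P = 1.183 (each k·C_M^n at C_M = 2.129).
Fraction of consumed M going to N: r_N/(r_N+r_P) = 0.8814.
C_N = 0.8814·C_{M0}·X = 0.8814×6.10×0.651 = 3.50 kmol/m³; Y_N = C_N/C_{M0} = 0.574.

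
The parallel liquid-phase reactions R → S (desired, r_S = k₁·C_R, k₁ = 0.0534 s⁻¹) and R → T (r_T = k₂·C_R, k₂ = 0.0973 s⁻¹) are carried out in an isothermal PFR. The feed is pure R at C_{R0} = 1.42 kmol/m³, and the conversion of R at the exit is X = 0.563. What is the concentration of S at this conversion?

C_R = C_{R0}(1−X) = 0.6205 kmol/m³.
Both paths are first order in R, so the instantaneous fraction to S is constant: dC_S/d(−C_R) = k₁/(k₁+k₂) = 0.3543.
C_S = 0.3543·(C_{R0}−C_R) = 0.3543×0.7995 = 0.283 kmol/m³.

0.283 kmol/m³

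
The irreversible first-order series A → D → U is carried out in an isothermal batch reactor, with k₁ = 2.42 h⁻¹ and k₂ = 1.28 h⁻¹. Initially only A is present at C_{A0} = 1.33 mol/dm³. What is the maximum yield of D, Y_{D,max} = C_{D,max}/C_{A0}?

0.489

At the optimum, C_{D,max}/C_{A0} = (k₁/k₂)^[k₂/(k₂−k₁)].
= (2.42/1.28)^(1.28/(1.28−2.42)) = (1.891)^(-1.123) = 0.4891.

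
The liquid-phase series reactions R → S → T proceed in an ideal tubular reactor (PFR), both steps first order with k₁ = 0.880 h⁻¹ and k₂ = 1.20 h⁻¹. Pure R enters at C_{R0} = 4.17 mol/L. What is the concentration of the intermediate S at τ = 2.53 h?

0.687 mol/L

Solving the coupled first-order balances gives C_S(τ) = [k₁/(k₂−k₁)]·C_{R0}·(e^(−k₁τ) − e^(−k₂τ)).
e^(−k₁τ) = e^(−0.880×2.53) = e^(−2.226) = 0.1079; e^(−k₂τ) = e^(−3.036) = 0.04803.
C_S = 0.880×4.17/(1.20−0.880) × (0.1079−0.04803) = 11.47×0.05989 = 0.6868 mol/L.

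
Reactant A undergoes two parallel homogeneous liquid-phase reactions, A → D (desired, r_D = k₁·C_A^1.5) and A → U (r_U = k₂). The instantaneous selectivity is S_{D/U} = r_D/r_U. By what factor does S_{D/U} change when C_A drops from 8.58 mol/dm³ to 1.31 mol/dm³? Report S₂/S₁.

0.0597

S_{D/U} = (k₁/k₂)·C_A^1.5, so S₂/S₁ = (C_{A,2}/C_{A,1})^1.5.
= (1.31/8.58)^1.5 = (0.1527)^1.5 = 0.0597.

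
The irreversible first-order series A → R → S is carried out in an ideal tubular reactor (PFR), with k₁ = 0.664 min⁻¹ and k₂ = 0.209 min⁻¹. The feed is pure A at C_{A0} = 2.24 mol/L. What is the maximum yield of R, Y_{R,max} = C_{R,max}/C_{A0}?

Evaluating C_R at τ_opt = ln(k₂/k₁)/(k₂−k₁) gives C_{R,max}/C_{A0} = (k₁/k₂)^[k₂/(k₂−k₁)].
= (0.664/0.209)^(0.209/(0.209−0.664)) = (3.177)^(-0.4593) = 0.5880.

0.588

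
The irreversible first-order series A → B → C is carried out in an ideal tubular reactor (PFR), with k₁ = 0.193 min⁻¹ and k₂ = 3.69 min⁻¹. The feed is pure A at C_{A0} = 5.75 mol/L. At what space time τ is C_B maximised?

For first-order series the maximum of C_B occurs at τ_opt = ln(k₂/k₁)/(k₂−k₁).
= ln(3.69/0.193)/(3.69−0.193) = ln(19.12)/3.497 = 2.951/3.497 = 0.844 min.

0.844 min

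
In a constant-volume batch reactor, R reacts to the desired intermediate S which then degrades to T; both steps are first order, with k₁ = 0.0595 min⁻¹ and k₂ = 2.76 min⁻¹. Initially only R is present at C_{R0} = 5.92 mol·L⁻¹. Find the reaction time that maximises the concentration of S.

For first-order series the maximum of C_S occurs at t_opt = ln(k₂/k₁)/(k₂−k₁).
= ln(2.76/0.0595)/(2.76−0.0595) = ln(46.39)/2.700 = 3.837/2.700 = 1.42 min.

1.42 min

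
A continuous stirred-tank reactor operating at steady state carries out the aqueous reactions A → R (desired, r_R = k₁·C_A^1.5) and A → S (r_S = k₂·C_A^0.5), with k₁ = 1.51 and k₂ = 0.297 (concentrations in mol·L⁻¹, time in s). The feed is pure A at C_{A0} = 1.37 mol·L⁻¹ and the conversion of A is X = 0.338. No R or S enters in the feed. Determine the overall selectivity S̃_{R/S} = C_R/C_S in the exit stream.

4.61

Exit C_A = C_{A0}(1−X) = 1.37×0.662 = 0.9069 mol·L⁻¹.
In a CSTR the entire volume is at exit conditions, so r_R = 1.51×0.9069^1.5 = 1.304 and r_S = 0.297×0.9069^0.5 = 0.2828.
Overall selectivity = C_R/C_S = r_Rτ/(r_Sτ) = r_R/r_S = 4.61.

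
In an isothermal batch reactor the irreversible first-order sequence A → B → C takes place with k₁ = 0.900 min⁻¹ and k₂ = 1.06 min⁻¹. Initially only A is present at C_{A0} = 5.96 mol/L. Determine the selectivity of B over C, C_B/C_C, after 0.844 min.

1.66

The intermediate concentration in a first-order A→B→C sequence is C_B = k₁C_{A0}(e^(−k₁t) − e^(−k₂t))/(k₂−k₁).
e^(−k₁t) = e^(−0.900×0.844) = e^(−0.7596) = 0.4679; e^(−k₂t) = e^(−0.8946) = 0.4088.
C_B = 0.900×5.96/(1.06−0.900) × (0.4679−0.4088) = 33.52×0.05910 = 1.981 mol/L.
C_A = C_{A0}e^(−k₁t) = 2.788 mol/L, so C_C = C_{A0}−C_A−C_B = 1.190 mol/L; C_B/C_C = 1.66.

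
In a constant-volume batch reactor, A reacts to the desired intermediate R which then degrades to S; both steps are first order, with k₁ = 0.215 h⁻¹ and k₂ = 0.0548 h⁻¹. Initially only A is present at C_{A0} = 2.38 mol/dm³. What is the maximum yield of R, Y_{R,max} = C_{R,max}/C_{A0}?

At the optimum, C_{R,max}/C_{A0} = (k₁/k₂)^[k₂/(k₂−k₁)].
= (0.215/0.0548)^(0.0548/(0.0548−0.215)) = (3.923)^(-0.3421) = 0.6265.

0.627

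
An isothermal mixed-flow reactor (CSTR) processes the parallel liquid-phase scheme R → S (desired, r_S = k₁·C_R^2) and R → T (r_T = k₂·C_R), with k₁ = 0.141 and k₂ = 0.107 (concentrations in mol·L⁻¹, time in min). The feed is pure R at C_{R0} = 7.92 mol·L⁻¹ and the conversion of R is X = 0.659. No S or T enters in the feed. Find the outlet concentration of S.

Exit C_R = C_{R0}(1−X) = 7.92×0.341 = 2.701 mol·L⁻¹.
In a CSTR the entire volume is at exit conditions, so r_S = 0.141×2.701^2 = 1.028 and r_T = 0.107×2.701 = 0.2890.
Fraction of consumed R going to S: r_S/(r_S+r_T) = 0.7806.
C_S = 0.7806·C_{R0}·X = 0.7806×7.92×0.659 = 4.07 mol·L⁻¹.

4.07 mol·L⁻¹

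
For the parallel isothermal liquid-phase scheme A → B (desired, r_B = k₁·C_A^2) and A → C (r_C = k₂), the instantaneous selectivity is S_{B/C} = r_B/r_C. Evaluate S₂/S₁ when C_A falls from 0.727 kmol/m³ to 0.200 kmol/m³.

0.0757

S_{B/C} = (k₁/k₂)·C_A^2, so S₂/S₁ = (C_{A,2}/C_{A,1})^2.
= (0.200/0.727)^2 = (0.2751)^2 = 0.0757.
Selectivity toward B falls as C_A falls — high-concentration operation is favoured.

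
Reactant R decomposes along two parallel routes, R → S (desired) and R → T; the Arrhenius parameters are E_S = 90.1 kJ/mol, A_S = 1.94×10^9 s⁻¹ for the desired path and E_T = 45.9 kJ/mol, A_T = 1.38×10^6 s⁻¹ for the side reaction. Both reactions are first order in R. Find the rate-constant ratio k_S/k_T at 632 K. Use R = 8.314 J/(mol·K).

0.312

Since both paths have the same order in R, the concentration cancels and S_{S/T} = k_S/k_T = (A_S/A_T)·exp[(E_T−E_S)/(RT)].
(E_T−E_S)/(RT) = (45.9−90.1)×10³/(8.314×632) = -44200/5254 = -8.412.
k_S/k_T = (1.94×10^9/1.38×10^6)·exp(-8.412) = 1406 × 2.222×10^-4 = 0.312.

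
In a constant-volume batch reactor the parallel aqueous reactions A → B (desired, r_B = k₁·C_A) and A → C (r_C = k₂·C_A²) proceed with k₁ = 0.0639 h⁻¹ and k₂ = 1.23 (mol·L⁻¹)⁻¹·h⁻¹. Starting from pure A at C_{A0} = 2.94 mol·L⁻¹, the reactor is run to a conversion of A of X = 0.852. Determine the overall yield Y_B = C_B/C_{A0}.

C_A = C_{A0}(1−X) = 0.4351 mol·L⁻¹.
Along a PFR/batch, dC_B/dC_A = −r_B/(r_B+r_C) = −k₁/(k₁+k₂·C_A).
Integrating from C_{A0} to C_A: C_B = (0.0639/1.23)·ln[(0.0639+1.23·2.94)/(0.0639+1.23·0.435)] = 0.05195·ln(3.680/0.5991) = 0.09431 mol·L⁻¹.
Y_B = C_B/C_{A0} = 0.09431/2.94 = 0.0321.

0.0321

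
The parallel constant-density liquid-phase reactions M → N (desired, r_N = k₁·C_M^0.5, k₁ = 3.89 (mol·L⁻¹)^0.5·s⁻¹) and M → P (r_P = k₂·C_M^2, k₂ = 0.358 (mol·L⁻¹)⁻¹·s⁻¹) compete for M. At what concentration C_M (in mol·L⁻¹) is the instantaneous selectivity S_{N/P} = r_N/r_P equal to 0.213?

S_{N/P} = (k₁/k₂)·C_M^-1.5 ⇒ C_M = (S·k₂/k₁)^(1/(-1.5)).
= (0.213×0.358/3.89)^(-0.6667) = (0.01960)^(-0.6667) = 13.8 mol·L⁻¹.

13.8 mol·L⁻¹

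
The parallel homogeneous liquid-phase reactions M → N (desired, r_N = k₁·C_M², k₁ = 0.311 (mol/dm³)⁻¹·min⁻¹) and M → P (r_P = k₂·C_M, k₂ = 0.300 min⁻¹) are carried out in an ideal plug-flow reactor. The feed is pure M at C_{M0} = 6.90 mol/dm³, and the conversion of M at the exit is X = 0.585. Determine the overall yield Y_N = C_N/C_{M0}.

0.484

C_M = C_{M0}(1−X) = 2.864 mol/dm³.
Along a PFR/batch, dC_P/dC_M = −r_P/(r_N+r_P) = −k₂/(k₂+k₁·C_M).
Integrating from C_{M0} to C_M: C_P = (0.300/0.311)·ln[(0.300+0.311·6.90)/(0.300+0.311·2.86)] = 0.9646·ln(2.446/1.191) = 0.6945 mol/dm³.
Then C_N = (C_{M0}−C_M) − C_P = 4.037 − 0.6945 = 3.342 mol/dm³.
Y_N = C_N/C_{M0} = 3.342/6.90 = 0.484.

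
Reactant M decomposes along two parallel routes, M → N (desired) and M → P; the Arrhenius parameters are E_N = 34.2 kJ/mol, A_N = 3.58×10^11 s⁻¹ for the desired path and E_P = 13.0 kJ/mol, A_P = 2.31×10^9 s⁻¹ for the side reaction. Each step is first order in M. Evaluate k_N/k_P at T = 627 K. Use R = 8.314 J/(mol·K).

2.65

k_N/k_P = (A_N/A_P)·exp[−(E_N−E_P)/(RT)] = (A_N/A_P)·exp[(E_P−E_N)/(RT)].
(E_P−E_N)/(RT) = (13.0−34.2)×10³/(8.314×627) = -21200/5213 = -4.067.
k_N/k_P = (3.58×10^11/2.31×10^9)·exp(-4.067) = 155.0 × 0.01713 = 2.65.
Since E_N > E_P, raising the temperature improves selectivity toward N.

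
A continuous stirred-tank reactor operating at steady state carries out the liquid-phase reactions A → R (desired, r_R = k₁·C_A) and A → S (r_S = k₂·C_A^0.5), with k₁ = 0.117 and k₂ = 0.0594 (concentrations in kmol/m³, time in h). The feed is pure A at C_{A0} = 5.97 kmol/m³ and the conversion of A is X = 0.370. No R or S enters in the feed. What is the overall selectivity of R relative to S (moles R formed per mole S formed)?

Exit C_A = C_{A0}(1−X) = 5.97×0.630 = 3.761 kmol/m³.
In a CSTR the entire volume is at exit conditions, so r_R = 0.117×3.761 = 0.4400 and r_S = 0.0594×3.761^0.5 = 0.1152.
Overall selectivity = C_R/C_S = r_Rτ/(r_Sτ) = r_R/r_S = 3.82.

3.82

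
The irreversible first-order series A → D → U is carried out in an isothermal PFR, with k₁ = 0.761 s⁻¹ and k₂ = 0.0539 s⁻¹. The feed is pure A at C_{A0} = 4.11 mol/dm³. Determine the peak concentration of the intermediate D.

3.36 mol/dm³

Evaluating C_D at τ_opt = ln(k₂/k₁)/(k₂−k₁) gives C_{D,max}/C_{A0} = (k₁/k₂)^[k₂/(k₂−k₁)].
= (0.761/0.0539)^(0.0539/(0.0539−0.761)) = (14.12)^(-0.07623) = 0.8172.
C_{D,max} = 0.8172×4.11 = 3.36 mol/dm³.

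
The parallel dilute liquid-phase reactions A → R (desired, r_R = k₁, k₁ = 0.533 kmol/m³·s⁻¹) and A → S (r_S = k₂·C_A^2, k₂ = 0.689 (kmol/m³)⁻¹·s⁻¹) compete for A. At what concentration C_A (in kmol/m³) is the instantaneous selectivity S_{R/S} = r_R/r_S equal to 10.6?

0.270 kmol/m³

S_{R/S} = (k₁/k₂)·C_A^-2 ⇒ C_A = (S·k₂/k₁)^(-0.5).
= (10.6×0.689/0.533)^(-0.5) = (13.70)^(-0.5) = 0.270 kmol/m³.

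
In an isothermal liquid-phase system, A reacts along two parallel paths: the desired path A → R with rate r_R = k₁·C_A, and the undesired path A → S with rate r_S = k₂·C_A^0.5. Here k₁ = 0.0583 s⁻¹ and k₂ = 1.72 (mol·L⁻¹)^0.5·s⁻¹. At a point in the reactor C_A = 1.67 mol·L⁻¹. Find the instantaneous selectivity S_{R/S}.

0.0438

S_{R/S} = r_R/r_S = (k₁·C_A)/(k₂·C_A^0.5) = (k₁/k₂)·C_A^0.5.
= (0.0583×1.670) / (1.72×1.670^0.5) = 0.09736/2.223 = 0.0438.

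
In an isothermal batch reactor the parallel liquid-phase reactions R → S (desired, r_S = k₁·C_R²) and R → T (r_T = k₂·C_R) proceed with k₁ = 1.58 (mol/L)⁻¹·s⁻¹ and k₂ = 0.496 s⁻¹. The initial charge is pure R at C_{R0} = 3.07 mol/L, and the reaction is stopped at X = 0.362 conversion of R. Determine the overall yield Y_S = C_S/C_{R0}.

C_R = C_{R0}(1−X) = 1.959 mol/L.
Along a PFR/batch, dC_T/dC_R = −r_T/(r_S+r_T) = −k₂/(k₂+k₁·C_R).
Integrating from C_{R0} to C_R: C_T = (0.496/1.58)·ln[(0.496+1.58·3.07)/(0.496+1.58·1.96)] = 0.3139·ln(5.347/3.591) = 0.1250 mol/L.
Then C_S = (C_{R0}−C_R) − C_T = 1.111 − 0.1250 = 0.9864 mol/L.
Y_S = C_S/C_{R0} = 0.9864/3.07 = 0.321.

0.321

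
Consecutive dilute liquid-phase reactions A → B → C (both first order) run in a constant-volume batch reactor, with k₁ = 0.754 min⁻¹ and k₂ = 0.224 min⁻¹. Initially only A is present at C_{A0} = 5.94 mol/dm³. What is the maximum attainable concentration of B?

For a first-order series the maximum intermediate yield is C_{B,max}/C_{A0} = (k₁/k₂)^[k₂/(k₂−k₁)].
= (0.754/0.224)^(0.224/(0.224−0.754)) = (3.366)^(-0.4226) = 0.5987.
C_{B,max} = 0.5987×5.94 = 3.56 mol/dm³.

3.56 mol/dm³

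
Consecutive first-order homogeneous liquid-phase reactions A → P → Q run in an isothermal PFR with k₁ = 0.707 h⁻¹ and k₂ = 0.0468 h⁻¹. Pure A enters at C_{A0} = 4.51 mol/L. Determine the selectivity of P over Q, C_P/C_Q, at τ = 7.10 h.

The intermediate concentration in a first-order A→B→C sequence is C_P = k₁C_{A0}(e^(−k₁τ) − e^(−k₂τ))/(k₂−k₁).
e^(−k₁τ) = e^(−0.707×7.10) = e^(−5.020) = 0.006607; e^(−k₂τ) = e^(−0.3323) = 0.7173.
C_P = 0.707×4.51/(0.0468−0.707) × (0.006607−0.7173) = (-4.830)×(-0.7107) = 3.432 mol/L.
C_A = C_{A0}e^(−k₁τ) = 0.02980 mol/L, so C_Q = C_{A0}−C_A−C_P = 1.048 mol/L; C_P/C_Q = 3.28.

3.28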